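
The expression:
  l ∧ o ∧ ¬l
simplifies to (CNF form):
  False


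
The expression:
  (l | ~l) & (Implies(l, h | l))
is always true.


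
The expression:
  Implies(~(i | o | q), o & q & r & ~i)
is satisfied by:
  {i: True, q: True, o: True}
  {i: True, q: True, o: False}
  {i: True, o: True, q: False}
  {i: True, o: False, q: False}
  {q: True, o: True, i: False}
  {q: True, o: False, i: False}
  {o: True, q: False, i: False}


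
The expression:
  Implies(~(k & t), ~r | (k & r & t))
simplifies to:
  ~r | (k & t)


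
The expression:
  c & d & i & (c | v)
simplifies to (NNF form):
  c & d & i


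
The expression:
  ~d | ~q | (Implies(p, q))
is always true.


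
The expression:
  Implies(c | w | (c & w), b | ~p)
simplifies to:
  b | ~p | (~c & ~w)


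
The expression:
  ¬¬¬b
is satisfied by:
  {b: False}


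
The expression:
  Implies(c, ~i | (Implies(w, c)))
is always true.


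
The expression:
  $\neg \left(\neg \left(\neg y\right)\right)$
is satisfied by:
  {y: False}


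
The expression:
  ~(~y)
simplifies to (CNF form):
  y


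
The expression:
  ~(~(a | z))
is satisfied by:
  {a: True, z: True}
  {a: True, z: False}
  {z: True, a: False}


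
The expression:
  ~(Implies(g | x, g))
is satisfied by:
  {x: True, g: False}


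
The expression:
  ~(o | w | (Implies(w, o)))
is never true.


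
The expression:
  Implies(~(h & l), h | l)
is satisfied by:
  {l: True, h: True}
  {l: True, h: False}
  {h: True, l: False}


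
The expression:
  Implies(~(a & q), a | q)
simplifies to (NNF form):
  a | q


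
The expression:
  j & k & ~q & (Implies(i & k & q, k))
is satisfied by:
  {k: True, j: True, q: False}


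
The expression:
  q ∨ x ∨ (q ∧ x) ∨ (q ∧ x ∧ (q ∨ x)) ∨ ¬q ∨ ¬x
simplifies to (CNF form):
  True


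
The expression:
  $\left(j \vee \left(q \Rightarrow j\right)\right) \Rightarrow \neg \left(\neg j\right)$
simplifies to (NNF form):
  $j \vee q$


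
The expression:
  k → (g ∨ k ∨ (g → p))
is always true.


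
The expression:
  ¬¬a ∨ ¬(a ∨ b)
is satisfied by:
  {a: True, b: False}
  {b: False, a: False}
  {b: True, a: True}


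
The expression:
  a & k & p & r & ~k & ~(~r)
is never true.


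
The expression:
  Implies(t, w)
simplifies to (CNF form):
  w | ~t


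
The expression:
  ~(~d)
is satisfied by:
  {d: True}


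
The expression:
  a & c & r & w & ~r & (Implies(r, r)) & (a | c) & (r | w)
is never true.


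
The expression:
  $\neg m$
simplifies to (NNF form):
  $\neg m$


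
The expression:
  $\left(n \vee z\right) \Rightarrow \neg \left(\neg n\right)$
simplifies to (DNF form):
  $n \vee \neg z$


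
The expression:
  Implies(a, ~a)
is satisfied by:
  {a: False}


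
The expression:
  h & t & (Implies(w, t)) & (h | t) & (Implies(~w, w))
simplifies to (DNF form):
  h & t & w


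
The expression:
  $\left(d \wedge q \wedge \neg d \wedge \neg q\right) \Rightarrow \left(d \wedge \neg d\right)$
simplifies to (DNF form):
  $\text{True}$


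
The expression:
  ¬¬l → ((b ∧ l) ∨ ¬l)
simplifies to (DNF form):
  b ∨ ¬l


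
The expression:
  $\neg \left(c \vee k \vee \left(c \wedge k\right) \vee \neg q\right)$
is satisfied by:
  {q: True, k: False, c: False}


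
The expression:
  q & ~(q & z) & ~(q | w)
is never true.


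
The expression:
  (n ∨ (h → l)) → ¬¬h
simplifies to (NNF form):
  h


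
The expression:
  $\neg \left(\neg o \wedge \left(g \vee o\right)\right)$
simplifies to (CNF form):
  $o \vee \neg g$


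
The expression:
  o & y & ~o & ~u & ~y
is never true.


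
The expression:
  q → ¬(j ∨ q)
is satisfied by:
  {q: False}


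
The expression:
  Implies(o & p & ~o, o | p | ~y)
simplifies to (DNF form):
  True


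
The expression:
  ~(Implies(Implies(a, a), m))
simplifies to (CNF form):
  ~m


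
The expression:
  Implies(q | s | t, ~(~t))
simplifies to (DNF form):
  t | (~q & ~s)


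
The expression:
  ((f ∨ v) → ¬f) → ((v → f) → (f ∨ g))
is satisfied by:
  {g: True, v: True, f: True}
  {g: True, v: True, f: False}
  {g: True, f: True, v: False}
  {g: True, f: False, v: False}
  {v: True, f: True, g: False}
  {v: True, f: False, g: False}
  {f: True, v: False, g: False}


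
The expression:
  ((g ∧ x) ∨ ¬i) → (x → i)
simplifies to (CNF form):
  i ∨ ¬x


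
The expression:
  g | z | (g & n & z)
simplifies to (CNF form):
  g | z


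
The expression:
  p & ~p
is never true.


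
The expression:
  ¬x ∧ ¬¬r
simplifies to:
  r ∧ ¬x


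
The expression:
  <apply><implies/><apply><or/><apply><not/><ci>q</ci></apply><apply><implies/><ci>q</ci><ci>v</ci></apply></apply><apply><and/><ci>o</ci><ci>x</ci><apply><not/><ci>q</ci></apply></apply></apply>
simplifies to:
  <apply><and/><apply><or/><ci>o</ci><ci>q</ci></apply><apply><or/><ci>q</ci><ci>x</ci></apply><apply><or/><apply><not/><ci>q</ci></apply><apply><not/><ci>v</ci></apply></apply></apply>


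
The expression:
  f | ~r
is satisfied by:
  {f: True, r: False}
  {r: False, f: False}
  {r: True, f: True}


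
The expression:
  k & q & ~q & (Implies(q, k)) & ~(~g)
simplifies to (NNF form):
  False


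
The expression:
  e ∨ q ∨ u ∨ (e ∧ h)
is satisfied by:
  {q: True, e: True, u: True}
  {q: True, e: True, u: False}
  {q: True, u: True, e: False}
  {q: True, u: False, e: False}
  {e: True, u: True, q: False}
  {e: True, u: False, q: False}
  {u: True, e: False, q: False}


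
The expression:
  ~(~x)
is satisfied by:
  {x: True}


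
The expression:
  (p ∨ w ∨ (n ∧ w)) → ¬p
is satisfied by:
  {p: False}


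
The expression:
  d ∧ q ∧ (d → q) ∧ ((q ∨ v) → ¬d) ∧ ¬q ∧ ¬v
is never true.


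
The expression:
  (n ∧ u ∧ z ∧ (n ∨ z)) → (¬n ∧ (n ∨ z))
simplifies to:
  ¬n ∨ ¬u ∨ ¬z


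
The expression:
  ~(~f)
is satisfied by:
  {f: True}


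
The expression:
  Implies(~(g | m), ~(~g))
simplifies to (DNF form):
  g | m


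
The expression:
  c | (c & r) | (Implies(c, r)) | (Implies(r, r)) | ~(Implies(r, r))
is always true.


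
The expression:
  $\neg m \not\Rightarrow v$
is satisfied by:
  {v: False, m: False}


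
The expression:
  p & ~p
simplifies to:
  False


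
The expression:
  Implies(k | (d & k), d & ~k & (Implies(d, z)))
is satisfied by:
  {k: False}


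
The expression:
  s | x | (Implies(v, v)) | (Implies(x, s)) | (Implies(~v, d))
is always true.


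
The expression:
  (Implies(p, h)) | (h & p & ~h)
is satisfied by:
  {h: True, p: False}
  {p: False, h: False}
  {p: True, h: True}


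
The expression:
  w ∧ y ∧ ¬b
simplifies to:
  w ∧ y ∧ ¬b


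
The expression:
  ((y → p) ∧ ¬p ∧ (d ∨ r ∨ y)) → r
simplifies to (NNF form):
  p ∨ r ∨ y ∨ ¬d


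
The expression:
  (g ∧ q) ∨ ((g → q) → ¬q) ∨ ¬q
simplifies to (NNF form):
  g ∨ ¬q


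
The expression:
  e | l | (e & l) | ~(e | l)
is always true.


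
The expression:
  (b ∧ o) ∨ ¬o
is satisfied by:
  {b: True, o: False}
  {o: False, b: False}
  {o: True, b: True}


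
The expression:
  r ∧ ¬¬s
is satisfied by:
  {r: True, s: True}


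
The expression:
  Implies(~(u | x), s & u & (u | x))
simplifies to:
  u | x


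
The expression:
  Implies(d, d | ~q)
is always true.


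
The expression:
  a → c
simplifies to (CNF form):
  c ∨ ¬a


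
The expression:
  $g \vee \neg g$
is always true.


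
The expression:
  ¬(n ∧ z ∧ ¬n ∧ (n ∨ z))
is always true.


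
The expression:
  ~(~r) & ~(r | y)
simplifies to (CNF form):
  False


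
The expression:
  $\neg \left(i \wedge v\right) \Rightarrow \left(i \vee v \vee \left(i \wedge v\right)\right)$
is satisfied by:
  {i: True, v: True}
  {i: True, v: False}
  {v: True, i: False}


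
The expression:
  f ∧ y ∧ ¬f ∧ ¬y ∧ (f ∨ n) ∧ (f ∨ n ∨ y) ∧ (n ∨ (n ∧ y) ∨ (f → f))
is never true.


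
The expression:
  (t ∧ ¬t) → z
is always true.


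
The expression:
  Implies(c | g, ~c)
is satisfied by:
  {c: False}


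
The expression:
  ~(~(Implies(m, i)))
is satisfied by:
  {i: True, m: False}
  {m: False, i: False}
  {m: True, i: True}


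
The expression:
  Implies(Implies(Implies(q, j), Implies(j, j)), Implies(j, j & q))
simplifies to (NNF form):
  q | ~j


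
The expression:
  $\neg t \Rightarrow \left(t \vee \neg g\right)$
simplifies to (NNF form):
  $t \vee \neg g$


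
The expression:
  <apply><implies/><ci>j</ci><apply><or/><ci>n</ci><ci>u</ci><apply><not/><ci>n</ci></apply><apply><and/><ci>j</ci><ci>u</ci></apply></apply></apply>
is always true.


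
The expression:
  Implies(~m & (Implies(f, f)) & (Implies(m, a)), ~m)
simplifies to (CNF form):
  True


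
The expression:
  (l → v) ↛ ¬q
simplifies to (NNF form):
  q ∧ (v ∨ ¬l)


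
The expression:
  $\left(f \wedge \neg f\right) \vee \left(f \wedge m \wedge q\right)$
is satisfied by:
  {m: True, f: True, q: True}


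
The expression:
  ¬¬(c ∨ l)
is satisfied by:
  {c: True, l: True}
  {c: True, l: False}
  {l: True, c: False}


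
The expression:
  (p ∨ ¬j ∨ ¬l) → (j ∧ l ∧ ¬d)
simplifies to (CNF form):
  j ∧ l ∧ (¬d ∨ ¬p)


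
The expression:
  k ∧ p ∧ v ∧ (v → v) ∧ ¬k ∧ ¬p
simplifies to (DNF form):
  False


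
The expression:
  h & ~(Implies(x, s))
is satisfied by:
  {h: True, x: True, s: False}


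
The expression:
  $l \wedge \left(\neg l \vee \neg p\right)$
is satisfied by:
  {l: True, p: False}


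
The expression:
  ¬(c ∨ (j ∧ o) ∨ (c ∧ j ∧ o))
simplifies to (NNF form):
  ¬c ∧ (¬j ∨ ¬o)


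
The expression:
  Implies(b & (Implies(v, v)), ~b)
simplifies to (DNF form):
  ~b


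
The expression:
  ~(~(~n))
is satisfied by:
  {n: False}


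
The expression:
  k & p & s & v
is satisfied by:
  {k: True, p: True, s: True, v: True}


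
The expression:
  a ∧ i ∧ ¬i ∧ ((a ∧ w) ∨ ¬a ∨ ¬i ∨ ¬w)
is never true.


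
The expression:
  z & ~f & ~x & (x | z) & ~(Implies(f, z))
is never true.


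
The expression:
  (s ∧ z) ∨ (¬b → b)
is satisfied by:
  {b: True, z: True, s: True}
  {b: True, z: True, s: False}
  {b: True, s: True, z: False}
  {b: True, s: False, z: False}
  {z: True, s: True, b: False}


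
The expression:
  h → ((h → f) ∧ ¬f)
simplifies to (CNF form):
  ¬h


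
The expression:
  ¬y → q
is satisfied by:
  {y: True, q: True}
  {y: True, q: False}
  {q: True, y: False}


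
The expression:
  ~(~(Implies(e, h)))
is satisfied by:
  {h: True, e: False}
  {e: False, h: False}
  {e: True, h: True}


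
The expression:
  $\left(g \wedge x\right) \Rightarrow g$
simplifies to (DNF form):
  $\text{True}$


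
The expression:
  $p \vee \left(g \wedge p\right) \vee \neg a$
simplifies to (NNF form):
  $p \vee \neg a$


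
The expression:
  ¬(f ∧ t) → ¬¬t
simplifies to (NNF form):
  t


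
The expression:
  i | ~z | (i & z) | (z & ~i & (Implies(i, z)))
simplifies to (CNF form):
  True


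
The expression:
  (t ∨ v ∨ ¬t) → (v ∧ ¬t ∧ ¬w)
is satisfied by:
  {v: True, w: False, t: False}


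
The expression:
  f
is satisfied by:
  {f: True}


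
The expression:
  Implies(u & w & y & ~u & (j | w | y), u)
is always true.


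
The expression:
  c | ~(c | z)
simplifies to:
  c | ~z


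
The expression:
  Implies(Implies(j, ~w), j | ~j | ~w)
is always true.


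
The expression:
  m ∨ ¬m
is always true.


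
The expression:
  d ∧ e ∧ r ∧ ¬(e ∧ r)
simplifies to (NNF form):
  False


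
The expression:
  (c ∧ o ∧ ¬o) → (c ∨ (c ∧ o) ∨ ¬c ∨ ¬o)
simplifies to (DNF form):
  True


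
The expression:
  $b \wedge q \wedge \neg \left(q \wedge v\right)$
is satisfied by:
  {b: True, q: True, v: False}


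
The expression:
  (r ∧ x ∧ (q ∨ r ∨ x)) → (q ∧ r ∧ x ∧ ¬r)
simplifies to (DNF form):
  ¬r ∨ ¬x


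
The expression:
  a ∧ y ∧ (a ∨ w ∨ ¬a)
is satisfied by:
  {a: True, y: True}


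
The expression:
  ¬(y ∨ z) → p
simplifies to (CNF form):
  p ∨ y ∨ z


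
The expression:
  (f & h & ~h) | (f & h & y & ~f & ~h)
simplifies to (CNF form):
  False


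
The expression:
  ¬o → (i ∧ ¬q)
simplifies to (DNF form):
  o ∨ (i ∧ ¬q)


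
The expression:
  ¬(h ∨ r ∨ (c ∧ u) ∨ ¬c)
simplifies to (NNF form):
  c ∧ ¬h ∧ ¬r ∧ ¬u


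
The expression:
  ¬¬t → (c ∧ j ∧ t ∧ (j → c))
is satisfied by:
  {j: True, c: True, t: False}
  {j: True, c: False, t: False}
  {c: True, j: False, t: False}
  {j: False, c: False, t: False}
  {t: True, j: True, c: True}


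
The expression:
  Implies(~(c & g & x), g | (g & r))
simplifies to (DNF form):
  g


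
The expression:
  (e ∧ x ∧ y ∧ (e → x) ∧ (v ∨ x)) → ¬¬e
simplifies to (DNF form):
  True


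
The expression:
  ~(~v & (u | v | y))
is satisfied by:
  {v: True, y: False, u: False}
  {v: True, u: True, y: False}
  {v: True, y: True, u: False}
  {v: True, u: True, y: True}
  {u: False, y: False, v: False}


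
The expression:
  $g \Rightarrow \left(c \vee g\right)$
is always true.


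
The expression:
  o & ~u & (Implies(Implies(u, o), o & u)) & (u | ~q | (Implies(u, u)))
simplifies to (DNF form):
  False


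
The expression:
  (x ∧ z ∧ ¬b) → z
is always true.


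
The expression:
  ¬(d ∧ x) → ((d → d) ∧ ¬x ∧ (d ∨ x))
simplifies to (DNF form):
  d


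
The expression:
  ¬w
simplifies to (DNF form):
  ¬w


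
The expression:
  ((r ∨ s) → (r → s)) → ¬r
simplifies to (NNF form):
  ¬r ∨ ¬s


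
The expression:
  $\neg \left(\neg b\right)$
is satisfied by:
  {b: True}


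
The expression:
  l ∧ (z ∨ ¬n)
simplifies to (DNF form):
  (l ∧ z) ∨ (l ∧ ¬n)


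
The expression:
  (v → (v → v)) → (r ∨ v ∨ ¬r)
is always true.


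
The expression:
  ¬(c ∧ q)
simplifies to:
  ¬c ∨ ¬q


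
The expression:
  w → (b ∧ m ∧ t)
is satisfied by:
  {m: True, t: True, b: True, w: False}
  {m: True, t: True, b: False, w: False}
  {m: True, b: True, t: False, w: False}
  {m: True, b: False, t: False, w: False}
  {t: True, b: True, m: False, w: False}
  {t: True, m: False, b: False, w: False}
  {t: False, b: True, m: False, w: False}
  {t: False, m: False, b: False, w: False}
  {m: True, w: True, t: True, b: True}


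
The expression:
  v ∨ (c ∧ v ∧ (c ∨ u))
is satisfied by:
  {v: True}


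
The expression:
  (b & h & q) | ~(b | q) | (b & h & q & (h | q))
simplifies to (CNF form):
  (b | ~q) & (h | ~q) & (q | ~b)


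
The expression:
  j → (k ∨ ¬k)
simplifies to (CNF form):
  True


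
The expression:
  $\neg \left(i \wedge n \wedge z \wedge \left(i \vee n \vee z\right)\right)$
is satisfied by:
  {z: False, n: False, i: False}
  {i: True, z: False, n: False}
  {n: True, z: False, i: False}
  {i: True, n: True, z: False}
  {z: True, i: False, n: False}
  {i: True, z: True, n: False}
  {n: True, z: True, i: False}


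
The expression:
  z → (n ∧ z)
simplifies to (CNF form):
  n ∨ ¬z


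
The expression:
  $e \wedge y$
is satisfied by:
  {e: True, y: True}


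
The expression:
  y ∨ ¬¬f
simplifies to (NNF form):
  f ∨ y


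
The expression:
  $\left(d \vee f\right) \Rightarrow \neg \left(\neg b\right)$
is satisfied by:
  {b: True, f: False, d: False}
  {b: True, d: True, f: False}
  {b: True, f: True, d: False}
  {b: True, d: True, f: True}
  {d: False, f: False, b: False}


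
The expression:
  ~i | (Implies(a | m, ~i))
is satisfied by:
  {a: False, i: False, m: False}
  {m: True, a: False, i: False}
  {a: True, m: False, i: False}
  {m: True, a: True, i: False}
  {i: True, m: False, a: False}


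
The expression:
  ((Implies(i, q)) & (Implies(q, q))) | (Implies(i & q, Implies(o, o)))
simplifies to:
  True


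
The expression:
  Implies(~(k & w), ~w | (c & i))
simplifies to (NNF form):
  k | ~w | (c & i)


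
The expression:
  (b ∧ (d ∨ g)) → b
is always true.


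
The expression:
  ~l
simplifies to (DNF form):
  ~l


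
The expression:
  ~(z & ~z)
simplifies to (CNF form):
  True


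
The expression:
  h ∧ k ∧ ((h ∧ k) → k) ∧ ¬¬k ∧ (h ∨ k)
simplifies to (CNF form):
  h ∧ k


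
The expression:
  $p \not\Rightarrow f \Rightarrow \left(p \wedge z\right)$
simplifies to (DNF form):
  $f \vee z \vee \neg p$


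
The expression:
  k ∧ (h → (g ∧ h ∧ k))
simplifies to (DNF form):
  (g ∧ k) ∨ (k ∧ ¬h)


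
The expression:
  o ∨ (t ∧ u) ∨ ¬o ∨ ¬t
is always true.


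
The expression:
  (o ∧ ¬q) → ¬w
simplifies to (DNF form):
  q ∨ ¬o ∨ ¬w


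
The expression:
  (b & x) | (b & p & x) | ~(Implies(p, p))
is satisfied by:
  {b: True, x: True}


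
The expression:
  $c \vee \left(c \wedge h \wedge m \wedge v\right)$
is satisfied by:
  {c: True}


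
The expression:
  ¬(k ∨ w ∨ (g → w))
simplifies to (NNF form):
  g ∧ ¬k ∧ ¬w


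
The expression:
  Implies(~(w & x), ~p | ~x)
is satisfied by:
  {w: True, p: False, x: False}
  {p: False, x: False, w: False}
  {x: True, w: True, p: False}
  {x: True, p: False, w: False}
  {w: True, p: True, x: False}
  {p: True, w: False, x: False}
  {x: True, p: True, w: True}


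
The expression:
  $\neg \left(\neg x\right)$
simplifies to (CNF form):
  $x$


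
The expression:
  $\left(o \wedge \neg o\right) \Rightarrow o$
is always true.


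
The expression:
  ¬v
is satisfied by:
  {v: False}


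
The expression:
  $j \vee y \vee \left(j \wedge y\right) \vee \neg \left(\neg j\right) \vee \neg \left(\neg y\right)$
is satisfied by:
  {y: True, j: True}
  {y: True, j: False}
  {j: True, y: False}


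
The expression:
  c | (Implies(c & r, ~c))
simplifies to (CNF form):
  True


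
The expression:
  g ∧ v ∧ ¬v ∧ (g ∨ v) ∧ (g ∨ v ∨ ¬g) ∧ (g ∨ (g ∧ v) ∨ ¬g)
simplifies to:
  False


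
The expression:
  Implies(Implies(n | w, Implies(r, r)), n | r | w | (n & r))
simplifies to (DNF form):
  n | r | w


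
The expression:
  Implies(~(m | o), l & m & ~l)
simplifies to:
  m | o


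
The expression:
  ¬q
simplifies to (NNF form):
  ¬q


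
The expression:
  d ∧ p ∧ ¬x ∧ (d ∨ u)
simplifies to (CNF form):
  d ∧ p ∧ ¬x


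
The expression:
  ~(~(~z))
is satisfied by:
  {z: False}


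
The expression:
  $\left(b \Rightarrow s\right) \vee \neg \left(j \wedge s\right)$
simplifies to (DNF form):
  $\text{True}$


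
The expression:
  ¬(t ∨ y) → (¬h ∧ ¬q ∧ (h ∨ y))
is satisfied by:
  {y: True, t: True}
  {y: True, t: False}
  {t: True, y: False}


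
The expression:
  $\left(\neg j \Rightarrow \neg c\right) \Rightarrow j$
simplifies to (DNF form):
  $c \vee j$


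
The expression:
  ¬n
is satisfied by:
  {n: False}


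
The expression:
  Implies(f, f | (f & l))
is always true.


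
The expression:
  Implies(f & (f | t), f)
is always true.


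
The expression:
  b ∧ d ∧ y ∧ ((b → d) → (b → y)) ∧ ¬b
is never true.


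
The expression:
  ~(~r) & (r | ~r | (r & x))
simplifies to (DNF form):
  r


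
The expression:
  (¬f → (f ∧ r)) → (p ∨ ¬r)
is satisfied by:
  {p: True, r: False, f: False}
  {p: False, r: False, f: False}
  {f: True, p: True, r: False}
  {f: True, p: False, r: False}
  {r: True, p: True, f: False}
  {r: True, p: False, f: False}
  {r: True, f: True, p: True}


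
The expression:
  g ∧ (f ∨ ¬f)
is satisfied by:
  {g: True}


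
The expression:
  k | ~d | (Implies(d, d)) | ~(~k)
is always true.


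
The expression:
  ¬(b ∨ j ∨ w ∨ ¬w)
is never true.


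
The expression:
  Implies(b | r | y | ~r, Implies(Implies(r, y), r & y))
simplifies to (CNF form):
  r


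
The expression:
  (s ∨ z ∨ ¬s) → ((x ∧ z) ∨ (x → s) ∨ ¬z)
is always true.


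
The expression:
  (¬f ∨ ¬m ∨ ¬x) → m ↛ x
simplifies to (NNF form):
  m ∧ (f ∨ ¬x)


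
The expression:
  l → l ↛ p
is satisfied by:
  {l: False, p: False}
  {p: True, l: False}
  {l: True, p: False}


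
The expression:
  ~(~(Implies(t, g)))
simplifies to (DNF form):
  g | ~t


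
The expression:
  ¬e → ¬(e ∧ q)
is always true.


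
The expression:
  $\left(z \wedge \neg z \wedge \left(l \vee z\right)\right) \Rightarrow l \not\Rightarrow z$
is always true.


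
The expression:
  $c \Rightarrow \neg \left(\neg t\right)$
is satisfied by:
  {t: True, c: False}
  {c: False, t: False}
  {c: True, t: True}


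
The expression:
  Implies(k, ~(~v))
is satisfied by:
  {v: True, k: False}
  {k: False, v: False}
  {k: True, v: True}


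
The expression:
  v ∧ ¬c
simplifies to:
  v ∧ ¬c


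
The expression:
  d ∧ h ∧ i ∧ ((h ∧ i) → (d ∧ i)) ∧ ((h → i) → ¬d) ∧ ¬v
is never true.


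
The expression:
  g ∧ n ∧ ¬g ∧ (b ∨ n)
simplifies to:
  False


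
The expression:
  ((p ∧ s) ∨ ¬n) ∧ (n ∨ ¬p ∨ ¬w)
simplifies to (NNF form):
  (¬n ∧ ¬p) ∨ (¬n ∧ ¬w) ∨ (n ∧ p ∧ s)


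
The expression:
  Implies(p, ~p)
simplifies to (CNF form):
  ~p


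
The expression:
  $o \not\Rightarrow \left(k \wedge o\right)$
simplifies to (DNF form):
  $o \wedge \neg k$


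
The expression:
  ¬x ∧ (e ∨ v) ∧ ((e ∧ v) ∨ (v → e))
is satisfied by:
  {e: True, x: False}


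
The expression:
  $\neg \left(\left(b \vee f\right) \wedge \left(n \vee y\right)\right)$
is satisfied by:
  {n: False, f: False, y: False, b: False}
  {b: True, n: False, f: False, y: False}
  {y: True, n: False, f: False, b: False}
  {f: True, b: False, n: False, y: False}
  {b: True, f: True, n: False, y: False}
  {n: True, b: False, f: False, y: False}
  {y: True, n: True, b: False, f: False}


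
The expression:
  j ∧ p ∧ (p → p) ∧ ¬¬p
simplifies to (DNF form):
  j ∧ p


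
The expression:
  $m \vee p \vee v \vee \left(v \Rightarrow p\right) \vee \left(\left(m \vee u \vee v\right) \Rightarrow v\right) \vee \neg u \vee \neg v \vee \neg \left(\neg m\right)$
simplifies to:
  $\text{True}$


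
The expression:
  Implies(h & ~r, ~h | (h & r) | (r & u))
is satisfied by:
  {r: True, h: False}
  {h: False, r: False}
  {h: True, r: True}


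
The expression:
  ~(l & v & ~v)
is always true.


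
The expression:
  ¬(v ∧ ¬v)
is always true.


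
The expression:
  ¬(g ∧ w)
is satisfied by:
  {w: False, g: False}
  {g: True, w: False}
  {w: True, g: False}


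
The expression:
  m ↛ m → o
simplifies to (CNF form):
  True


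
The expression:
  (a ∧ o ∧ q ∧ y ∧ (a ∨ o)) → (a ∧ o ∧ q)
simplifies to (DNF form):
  True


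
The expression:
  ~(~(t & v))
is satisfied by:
  {t: True, v: True}


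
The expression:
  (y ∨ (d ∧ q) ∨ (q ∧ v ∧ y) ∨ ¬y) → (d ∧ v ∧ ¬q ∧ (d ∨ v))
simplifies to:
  d ∧ v ∧ ¬q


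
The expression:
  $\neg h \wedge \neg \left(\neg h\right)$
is never true.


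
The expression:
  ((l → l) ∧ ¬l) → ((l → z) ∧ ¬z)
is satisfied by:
  {l: True, z: False}
  {z: False, l: False}
  {z: True, l: True}


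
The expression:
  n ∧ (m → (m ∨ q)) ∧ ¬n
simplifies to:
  False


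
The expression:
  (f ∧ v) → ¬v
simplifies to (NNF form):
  ¬f ∨ ¬v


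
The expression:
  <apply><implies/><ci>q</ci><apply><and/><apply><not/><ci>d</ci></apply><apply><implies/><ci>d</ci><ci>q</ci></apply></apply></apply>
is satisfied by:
  {q: False, d: False}
  {d: True, q: False}
  {q: True, d: False}


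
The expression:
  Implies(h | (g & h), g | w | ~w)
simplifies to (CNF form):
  True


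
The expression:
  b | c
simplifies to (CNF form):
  b | c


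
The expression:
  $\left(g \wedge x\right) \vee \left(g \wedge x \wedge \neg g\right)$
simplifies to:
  $g \wedge x$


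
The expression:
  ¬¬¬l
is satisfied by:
  {l: False}


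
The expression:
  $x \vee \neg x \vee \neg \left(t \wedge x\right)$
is always true.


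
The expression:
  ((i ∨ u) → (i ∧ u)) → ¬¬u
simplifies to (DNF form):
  i ∨ u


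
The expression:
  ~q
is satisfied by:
  {q: False}


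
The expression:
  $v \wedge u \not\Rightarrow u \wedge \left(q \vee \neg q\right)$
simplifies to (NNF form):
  $\text{False}$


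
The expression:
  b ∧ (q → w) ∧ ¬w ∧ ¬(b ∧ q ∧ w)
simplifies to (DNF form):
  b ∧ ¬q ∧ ¬w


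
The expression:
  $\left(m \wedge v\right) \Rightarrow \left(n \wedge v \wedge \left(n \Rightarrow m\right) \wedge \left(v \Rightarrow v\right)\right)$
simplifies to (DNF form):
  $n \vee \neg m \vee \neg v$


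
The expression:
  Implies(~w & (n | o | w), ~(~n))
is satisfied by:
  {n: True, w: True, o: False}
  {n: True, w: False, o: False}
  {w: True, n: False, o: False}
  {n: False, w: False, o: False}
  {n: True, o: True, w: True}
  {n: True, o: True, w: False}
  {o: True, w: True, n: False}


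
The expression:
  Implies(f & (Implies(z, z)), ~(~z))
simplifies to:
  z | ~f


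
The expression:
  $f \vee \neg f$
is always true.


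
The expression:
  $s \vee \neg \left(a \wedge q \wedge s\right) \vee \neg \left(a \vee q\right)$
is always true.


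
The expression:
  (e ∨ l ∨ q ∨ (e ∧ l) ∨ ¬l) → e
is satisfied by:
  {e: True}


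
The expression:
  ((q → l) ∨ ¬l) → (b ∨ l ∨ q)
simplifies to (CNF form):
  b ∨ l ∨ q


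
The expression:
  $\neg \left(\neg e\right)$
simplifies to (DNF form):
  $e$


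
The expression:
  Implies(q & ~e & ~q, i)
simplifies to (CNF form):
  True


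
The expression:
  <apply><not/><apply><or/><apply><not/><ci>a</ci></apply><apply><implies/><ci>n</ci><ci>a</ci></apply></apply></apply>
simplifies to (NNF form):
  <false/>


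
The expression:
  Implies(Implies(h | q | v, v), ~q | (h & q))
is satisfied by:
  {h: True, v: False, q: False}
  {v: False, q: False, h: False}
  {h: True, q: True, v: False}
  {q: True, v: False, h: False}
  {h: True, v: True, q: False}
  {v: True, h: False, q: False}
  {h: True, q: True, v: True}


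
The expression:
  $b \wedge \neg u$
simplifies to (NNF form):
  $b \wedge \neg u$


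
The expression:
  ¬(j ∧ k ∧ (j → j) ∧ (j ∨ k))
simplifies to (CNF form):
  ¬j ∨ ¬k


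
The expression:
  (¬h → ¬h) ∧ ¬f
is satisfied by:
  {f: False}


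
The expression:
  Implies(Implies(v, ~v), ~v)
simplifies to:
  True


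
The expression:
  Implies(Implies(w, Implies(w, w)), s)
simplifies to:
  s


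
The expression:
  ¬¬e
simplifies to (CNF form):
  e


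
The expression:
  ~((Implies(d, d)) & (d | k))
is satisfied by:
  {d: False, k: False}


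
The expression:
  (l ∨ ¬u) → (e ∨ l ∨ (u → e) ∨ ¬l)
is always true.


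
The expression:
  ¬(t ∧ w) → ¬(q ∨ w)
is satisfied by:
  {t: True, q: False, w: False}
  {q: False, w: False, t: False}
  {t: True, w: True, q: False}
  {t: True, q: True, w: True}


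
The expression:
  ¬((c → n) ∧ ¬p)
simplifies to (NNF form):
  p ∨ (c ∧ ¬n)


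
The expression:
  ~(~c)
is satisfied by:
  {c: True}


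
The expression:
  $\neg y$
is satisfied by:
  {y: False}


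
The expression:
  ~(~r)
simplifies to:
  r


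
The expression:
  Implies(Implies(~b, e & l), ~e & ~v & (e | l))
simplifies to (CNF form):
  (l | ~b) & (~b | ~v) & (~e | ~l)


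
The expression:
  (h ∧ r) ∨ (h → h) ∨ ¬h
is always true.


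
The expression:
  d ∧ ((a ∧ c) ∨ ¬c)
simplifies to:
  d ∧ (a ∨ ¬c)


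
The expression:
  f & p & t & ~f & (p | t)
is never true.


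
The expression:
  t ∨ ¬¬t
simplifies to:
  t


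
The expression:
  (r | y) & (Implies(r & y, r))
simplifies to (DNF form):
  r | y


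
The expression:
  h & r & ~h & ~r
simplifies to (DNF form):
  False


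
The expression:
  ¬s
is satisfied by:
  {s: False}


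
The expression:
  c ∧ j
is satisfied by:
  {c: True, j: True}


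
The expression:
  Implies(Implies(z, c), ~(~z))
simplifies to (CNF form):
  z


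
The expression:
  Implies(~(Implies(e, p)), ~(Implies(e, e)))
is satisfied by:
  {p: True, e: False}
  {e: False, p: False}
  {e: True, p: True}


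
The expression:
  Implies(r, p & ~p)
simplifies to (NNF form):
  ~r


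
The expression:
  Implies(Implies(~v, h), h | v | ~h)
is always true.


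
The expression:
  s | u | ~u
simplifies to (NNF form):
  True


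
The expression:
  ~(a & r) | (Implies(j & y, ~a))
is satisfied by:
  {y: False, a: False, r: False, j: False}
  {j: True, y: False, a: False, r: False}
  {r: True, y: False, a: False, j: False}
  {j: True, r: True, y: False, a: False}
  {a: True, j: False, y: False, r: False}
  {j: True, a: True, y: False, r: False}
  {r: True, a: True, j: False, y: False}
  {j: True, r: True, a: True, y: False}
  {y: True, r: False, a: False, j: False}
  {j: True, y: True, r: False, a: False}
  {r: True, y: True, j: False, a: False}
  {j: True, r: True, y: True, a: False}
  {a: True, y: True, r: False, j: False}
  {j: True, a: True, y: True, r: False}
  {r: True, a: True, y: True, j: False}


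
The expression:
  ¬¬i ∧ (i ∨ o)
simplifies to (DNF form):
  i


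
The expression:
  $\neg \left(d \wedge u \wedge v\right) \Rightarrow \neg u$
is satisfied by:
  {v: True, d: True, u: False}
  {v: True, d: False, u: False}
  {d: True, v: False, u: False}
  {v: False, d: False, u: False}
  {v: True, u: True, d: True}


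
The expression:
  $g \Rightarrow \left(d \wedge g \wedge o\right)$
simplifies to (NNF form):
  $\left(d \wedge o\right) \vee \neg g$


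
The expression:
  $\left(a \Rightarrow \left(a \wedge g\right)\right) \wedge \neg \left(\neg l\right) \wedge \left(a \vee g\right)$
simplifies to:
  $g \wedge l$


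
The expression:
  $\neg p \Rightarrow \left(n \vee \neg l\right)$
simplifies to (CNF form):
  $n \vee p \vee \neg l$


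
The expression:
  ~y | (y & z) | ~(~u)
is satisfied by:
  {z: True, u: True, y: False}
  {z: True, u: False, y: False}
  {u: True, z: False, y: False}
  {z: False, u: False, y: False}
  {y: True, z: True, u: True}
  {y: True, z: True, u: False}
  {y: True, u: True, z: False}


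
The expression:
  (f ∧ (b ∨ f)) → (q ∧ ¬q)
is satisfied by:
  {f: False}


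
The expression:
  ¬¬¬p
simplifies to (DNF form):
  ¬p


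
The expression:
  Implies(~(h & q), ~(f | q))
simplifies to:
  (h & q) | (~f & ~q)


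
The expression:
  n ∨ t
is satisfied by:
  {n: True, t: True}
  {n: True, t: False}
  {t: True, n: False}


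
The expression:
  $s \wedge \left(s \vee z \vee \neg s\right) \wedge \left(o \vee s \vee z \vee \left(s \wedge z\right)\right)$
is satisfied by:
  {s: True}


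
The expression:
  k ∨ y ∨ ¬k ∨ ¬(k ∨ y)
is always true.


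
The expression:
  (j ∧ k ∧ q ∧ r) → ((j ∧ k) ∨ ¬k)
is always true.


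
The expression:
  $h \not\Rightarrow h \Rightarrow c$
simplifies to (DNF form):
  $\text{True}$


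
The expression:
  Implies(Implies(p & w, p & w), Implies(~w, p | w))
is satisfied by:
  {p: True, w: True}
  {p: True, w: False}
  {w: True, p: False}


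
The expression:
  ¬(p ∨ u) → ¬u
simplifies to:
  True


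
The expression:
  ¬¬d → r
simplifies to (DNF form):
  r ∨ ¬d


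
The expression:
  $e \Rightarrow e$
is always true.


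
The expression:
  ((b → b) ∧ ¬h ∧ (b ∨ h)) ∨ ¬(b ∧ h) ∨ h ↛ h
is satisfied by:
  {h: False, b: False}
  {b: True, h: False}
  {h: True, b: False}


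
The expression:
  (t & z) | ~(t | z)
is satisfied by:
  {z: False, t: False}
  {t: True, z: True}


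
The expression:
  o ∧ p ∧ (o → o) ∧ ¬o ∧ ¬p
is never true.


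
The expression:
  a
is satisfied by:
  {a: True}


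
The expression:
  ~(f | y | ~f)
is never true.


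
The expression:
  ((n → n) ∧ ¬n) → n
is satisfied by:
  {n: True}


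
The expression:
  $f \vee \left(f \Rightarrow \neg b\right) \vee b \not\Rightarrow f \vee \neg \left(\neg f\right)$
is always true.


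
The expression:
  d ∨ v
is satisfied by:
  {d: True, v: True}
  {d: True, v: False}
  {v: True, d: False}


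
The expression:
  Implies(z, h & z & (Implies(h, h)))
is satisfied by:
  {h: True, z: False}
  {z: False, h: False}
  {z: True, h: True}


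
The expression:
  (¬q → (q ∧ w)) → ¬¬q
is always true.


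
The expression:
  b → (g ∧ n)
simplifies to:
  (g ∧ n) ∨ ¬b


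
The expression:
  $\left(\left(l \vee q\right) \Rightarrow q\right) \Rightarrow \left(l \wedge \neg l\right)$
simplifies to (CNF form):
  $l \wedge \neg q$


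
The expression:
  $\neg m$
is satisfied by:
  {m: False}


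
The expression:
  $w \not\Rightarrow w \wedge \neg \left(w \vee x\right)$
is never true.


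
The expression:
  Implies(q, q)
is always true.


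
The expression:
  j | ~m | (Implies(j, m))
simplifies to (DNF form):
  True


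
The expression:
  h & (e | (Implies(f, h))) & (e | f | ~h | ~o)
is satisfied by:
  {h: True, e: True, f: True, o: False}
  {h: True, e: True, f: False, o: False}
  {h: True, f: True, e: False, o: False}
  {h: True, f: False, e: False, o: False}
  {h: True, o: True, e: True, f: True}
  {h: True, o: True, e: True, f: False}
  {h: True, o: True, e: False, f: True}


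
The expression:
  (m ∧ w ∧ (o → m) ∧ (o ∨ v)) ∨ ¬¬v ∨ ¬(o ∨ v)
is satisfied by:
  {v: True, w: True, m: True, o: False}
  {v: True, w: True, m: False, o: False}
  {v: True, m: True, o: False, w: False}
  {v: True, m: False, o: False, w: False}
  {w: True, m: True, o: False, v: False}
  {w: True, m: False, o: False, v: False}
  {m: True, w: False, o: False, v: False}
  {m: False, w: False, o: False, v: False}
  {v: True, w: True, o: True, m: True}
  {v: True, w: True, o: True, m: False}
  {v: True, o: True, m: True, w: False}
  {v: True, o: True, m: False, w: False}
  {w: True, o: True, m: True, v: False}


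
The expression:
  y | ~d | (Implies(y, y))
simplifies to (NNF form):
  True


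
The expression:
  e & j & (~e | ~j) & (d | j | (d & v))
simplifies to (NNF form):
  False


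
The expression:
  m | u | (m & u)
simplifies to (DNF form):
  m | u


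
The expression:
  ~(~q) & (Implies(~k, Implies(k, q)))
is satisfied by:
  {q: True}


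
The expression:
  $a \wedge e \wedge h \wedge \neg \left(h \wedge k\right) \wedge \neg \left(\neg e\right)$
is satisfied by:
  {h: True, e: True, a: True, k: False}


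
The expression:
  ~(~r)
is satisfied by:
  {r: True}


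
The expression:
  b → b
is always true.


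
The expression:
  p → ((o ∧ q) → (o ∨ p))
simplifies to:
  True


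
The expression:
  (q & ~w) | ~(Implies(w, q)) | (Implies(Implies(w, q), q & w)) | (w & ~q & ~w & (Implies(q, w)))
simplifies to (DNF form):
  q | w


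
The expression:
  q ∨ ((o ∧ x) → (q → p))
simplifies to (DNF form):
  True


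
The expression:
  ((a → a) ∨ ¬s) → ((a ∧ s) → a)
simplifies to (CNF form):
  True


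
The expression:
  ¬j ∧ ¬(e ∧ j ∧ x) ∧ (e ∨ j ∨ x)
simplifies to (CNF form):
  ¬j ∧ (e ∨ x)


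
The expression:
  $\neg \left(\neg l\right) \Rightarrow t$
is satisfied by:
  {t: True, l: False}
  {l: False, t: False}
  {l: True, t: True}


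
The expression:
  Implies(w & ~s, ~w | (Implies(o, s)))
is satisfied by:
  {s: True, w: False, o: False}
  {w: False, o: False, s: False}
  {o: True, s: True, w: False}
  {o: True, w: False, s: False}
  {s: True, w: True, o: False}
  {w: True, s: False, o: False}
  {o: True, w: True, s: True}


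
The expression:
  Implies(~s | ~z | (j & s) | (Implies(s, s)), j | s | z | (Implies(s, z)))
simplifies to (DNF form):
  True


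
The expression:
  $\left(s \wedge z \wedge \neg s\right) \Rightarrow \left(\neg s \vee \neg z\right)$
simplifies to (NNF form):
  $\text{True}$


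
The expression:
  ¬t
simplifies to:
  ¬t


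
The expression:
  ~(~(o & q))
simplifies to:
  o & q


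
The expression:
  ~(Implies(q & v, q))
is never true.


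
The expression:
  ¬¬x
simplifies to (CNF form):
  x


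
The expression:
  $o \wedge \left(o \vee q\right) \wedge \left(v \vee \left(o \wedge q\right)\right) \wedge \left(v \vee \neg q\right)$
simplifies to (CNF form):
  $o \wedge v$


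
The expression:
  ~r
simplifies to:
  ~r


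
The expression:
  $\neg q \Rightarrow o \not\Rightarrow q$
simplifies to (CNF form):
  $o \vee q$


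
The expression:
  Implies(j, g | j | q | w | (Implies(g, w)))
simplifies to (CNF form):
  True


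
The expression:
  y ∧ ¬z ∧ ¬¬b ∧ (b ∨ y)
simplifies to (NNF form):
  b ∧ y ∧ ¬z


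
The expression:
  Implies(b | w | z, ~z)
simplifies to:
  ~z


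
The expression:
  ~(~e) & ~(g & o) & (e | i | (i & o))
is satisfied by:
  {e: True, g: False, o: False}
  {e: True, o: True, g: False}
  {e: True, g: True, o: False}


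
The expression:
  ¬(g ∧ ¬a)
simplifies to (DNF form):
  a ∨ ¬g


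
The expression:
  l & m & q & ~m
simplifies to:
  False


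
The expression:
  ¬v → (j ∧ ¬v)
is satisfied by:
  {v: True, j: True}
  {v: True, j: False}
  {j: True, v: False}


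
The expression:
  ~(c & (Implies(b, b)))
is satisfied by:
  {c: False}


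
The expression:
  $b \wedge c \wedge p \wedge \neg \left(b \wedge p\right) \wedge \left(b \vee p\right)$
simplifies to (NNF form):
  $\text{False}$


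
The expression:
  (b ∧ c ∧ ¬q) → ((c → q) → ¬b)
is always true.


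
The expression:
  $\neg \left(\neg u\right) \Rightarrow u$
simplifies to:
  $\text{True}$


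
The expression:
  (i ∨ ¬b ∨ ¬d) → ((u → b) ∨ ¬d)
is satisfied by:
  {b: True, u: False, d: False}
  {u: False, d: False, b: False}
  {b: True, d: True, u: False}
  {d: True, u: False, b: False}
  {b: True, u: True, d: False}
  {u: True, b: False, d: False}
  {b: True, d: True, u: True}
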